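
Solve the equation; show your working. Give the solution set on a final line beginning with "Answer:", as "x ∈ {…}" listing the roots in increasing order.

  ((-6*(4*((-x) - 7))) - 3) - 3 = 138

Step 1. [((-6*(4*((-x) - 7))) - 3) - 3 = 138] add 3: x sits inside (… - 3). So sub: (-6*(4*((-x) - 7))) - 3 = 141.
Step 2. [(-6*(4*((-x) - 7))) - 3 = 141] peel the -3: add 3 from each side ⇒ sub: -6*(4*((-x) - 7)) = 144.
Step 3. [-6*(4*((-x) - 7)) = 144] leading coefficient -6: divide by -6 ⇒ div: 4*((-x) - 7) = -24.
Step 4. [4*((-x) - 7) = -24] divide by the outer 4, so div: (-x) - 7 = -6.
Step 5. [(-x) - 7 = -6] 7 comes off first (add 7). So sub: -x = 1.
Step 6. [-x = 1] flip signs both sides, so neg: x = -1.

Answer: x ∈ {-1}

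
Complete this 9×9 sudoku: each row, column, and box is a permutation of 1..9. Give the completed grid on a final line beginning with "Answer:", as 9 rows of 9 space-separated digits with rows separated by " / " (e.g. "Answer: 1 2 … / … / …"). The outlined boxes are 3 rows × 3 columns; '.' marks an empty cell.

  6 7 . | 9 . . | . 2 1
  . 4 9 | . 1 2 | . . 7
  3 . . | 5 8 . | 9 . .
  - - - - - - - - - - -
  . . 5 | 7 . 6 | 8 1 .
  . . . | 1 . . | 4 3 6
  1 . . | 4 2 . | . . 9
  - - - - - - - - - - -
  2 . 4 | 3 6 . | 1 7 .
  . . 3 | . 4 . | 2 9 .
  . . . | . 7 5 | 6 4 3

Step 1. [r8c4∈{8}] r8c4's peers cover all but 8, so r8c4=8.
Step 2. [r1c7∈{3,5}] across row 1, 5 lands solely at r1c7, so r1c7=5.
Step 3. [r1c3∈{8}] only 8 remains possible at r1c3 ⇒ r1c3=8.
Step 4. [r9c3∈{1}] r9c3 is down to just 1 ⇒ r9c3=1.
Step 5. [r8c9∈{5}] nothing but 5 survives at r8c9. So r8c9=5.
Step 6. [r7c2∈{5,8,9}] 5 has one home in row 7: r7c2, so r7c2=5.
Step 7. [r1c5∈{3}] nothing but 3 survives at r1c5, so r1c5=3.
Step 8. [r4c5∈{9}] r4c5 has the single candidate 9 ⇒ r4c5=9.
Step 9. [r5c6∈{8}] r5c6 is down to just 8, so r5c6=8.
Step 10. [r6c2∈{3,6,8}] in row 6, 8 fits only at r6c2. So r6c2=8.
Step 11. [r3c3∈{2}] only 2 remains possible at r3c3 ⇒ r3c3=2.
Step 12. [r5c3∈{7}] only 7 remains possible at r5c3, so r5c3=7.
Step 13. [r9c2∈{9}] r9c2's peers cover all but 9, so r9c2=9.
Step 14. [r5c2∈{2}] r5c2 is down to just 2, so r5c2=2.
Step 15. [r3c8∈{6}] r3c8 has the single candidate 6, so r3c8=6.
Step 16. [r3c6∈{4,7}] 7 has one home in row 3: r3c6 ⇒ r3c6=7.
Step 17. [r4c1∈{4}] r4c1's peers cover all but 4, so r4c1=4.
Step 18. [r2c1∈{5}] only 5 remains possible at r2c1, so r2c1=5.
Step 19. [r4c2∈{3}] only 3 remains possible at r4c2 ⇒ r4c2=3.
Step 20. [r1c6∈{4}] r1c6 has the single candidate 4 ⇒ r1c6=4.
Step 21. [r6c6∈{3}] r6c6 has the single candidate 3. So r6c6=3.
Step 22. [r2c7∈{3}] r2c7's peers cover all but 3, so r2c7=3.
Step 23. [r6c3∈{6}] r6c3's peers cover all but 6, so r6c3=6.
Step 24. [r9c4∈{2}] r9c4 has the single candidate 2, so r9c4=2.
Step 25. [r7c6∈{9}] nothing but 9 survives at r7c6. So r7c6=9.
Step 26. [r6c7∈{7}] r6c7's peers cover all but 7. So r6c7=7.
Step 27. [r6c8∈{5}] r6c8 is down to just 5, so r6c8=5.
Step 28. [r2c8∈{8}] nothing but 8 survives at r2c8 ⇒ r2c8=8.
Step 29. [r7c9∈{8}] r7c9's peers cover all but 8. So r7c9=8.
Step 30. [r8c1∈{7}] r8c1 has the single candidate 7, so r8c1=7.
Step 31. [r9c1∈{8}] only 8 remains possible at r9c1 ⇒ r9c1=8.
Step 32. [r4c9∈{2}] r4c9's peers cover all but 2, so r4c9=2.
Step 33. [r8c2∈{6}] nothing but 6 survives at r8c2 ⇒ r8c2=6.
Step 34. [r3c9∈{4}] nothing but 4 survives at r3c9 ⇒ r3c9=4.
Step 35. [r2c4∈{6}] only 6 remains possible at r2c4 ⇒ r2c4=6.
Step 36. [r8c6∈{1}] nothing but 1 survives at r8c6 ⇒ r8c6=1.
Step 37. [r3c2∈{1}] only 1 remains possible at r3c2, so r3c2=1.
Step 38. [r5c1∈{9}] r5c1's peers cover all but 9, so r5c1=9.
Step 39. [r5c5∈{5}] only 5 remains possible at r5c5, so r5c5=5.

Answer: 6 7 8 9 3 4 5 2 1 / 5 4 9 6 1 2 3 8 7 / 3 1 2 5 8 7 9 6 4 / 4 3 5 7 9 6 8 1 2 / 9 2 7 1 5 8 4 3 6 / 1 8 6 4 2 3 7 5 9 / 2 5 4 3 6 9 1 7 8 / 7 6 3 8 4 1 2 9 5 / 8 9 1 2 7 5 6 4 3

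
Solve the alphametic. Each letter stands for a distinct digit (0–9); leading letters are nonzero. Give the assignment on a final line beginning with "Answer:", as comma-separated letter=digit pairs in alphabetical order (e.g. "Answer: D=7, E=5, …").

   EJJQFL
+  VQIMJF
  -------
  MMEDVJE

Step 1. [M] M is the leading digit of a 7-digit sum of two 6-digit numbers; the final carry is exactly 1, so M=1.
Step 2. [col 1: L + F ≡ E (mod 10)] column 1 (L + F ≡ E (mod 10), carry-in 0) doesn't pin L yet; pick L=7 and continue. So L=7.
Step 3. [col 1: L + F ≡ E (mod 10)] several values work for E in column 1 (L + F ≡ E (mod 10), carry-in 0); try E=6 ⇒ E=6.
Step 4. [col 1: L + F ≡ E (mod 10)] column 1 reads L+F+carry(0)=E with L=7, E=6; with digits 1,6,7 already taken and all letters distinct, the only value for F is 9, so F=9.
Step 5. [col 2: F + J ≡ J (mod 10)] several values work for J in column 2 (F + J ≡ J (mod 10), carry-in 1); try J=2. So J=2.
Step 6. [col 3: Q + M ≡ V (mod 10)] several values work for V in column 3 (Q + M ≡ V (mod 10), carry-in 1); try V=5, so V=5.
Step 7. [col 3: Q + M ≡ V (mod 10)] in column 3 we have Q+M≡V with carry-in 1; given M=1, V=5 and digits 1,2,5,6,7,9 already taken and all letters distinct, that pins Q to 3. So Q=3.
Step 8. [col 4: J + I ≡ D (mod 10)] column 4: given J=2, carry-in 0, and digits 1,2,3,5,6,7,9 already taken and all letters distinct, J+I≡D (mod 10) forces I=8. So I=8.
Step 9. [col 4: J + I ≡ D (mod 10)] column 4 reads J+I+carry(0)=D with J=2, I=8; with digits 1,2,3,5,6,7,8,9 already taken and all letters distinct, the only value for D is 0. So D=0.

Answer: D=0, E=6, F=9, I=8, J=2, L=7, M=1, Q=3, V=5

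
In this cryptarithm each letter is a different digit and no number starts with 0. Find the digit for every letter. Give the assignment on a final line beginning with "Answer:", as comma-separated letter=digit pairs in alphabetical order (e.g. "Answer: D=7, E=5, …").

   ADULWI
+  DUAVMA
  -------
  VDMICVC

Step 1. [V] V is the leading digit of a 7-digit sum of two 6-digit numbers; the final carry is exactly 1. So V=1.
Step 2. [col 1: I + A ≡ C (mod 10)] no forcing yet in column 1 (carry-in 0); C=5 is free and consistent — try it, so C=5.
Step 3. [col 1: I + A ≡ C (mod 10)] column 1 (I + A ≡ C (mod 10), carry-in 0) doesn't pin I yet; pick I=6 and continue. So I=6.
Step 4. [col 1: I + A ≡ C (mod 10)] column 1: given I=6, C=5, carry-in 0, and digits 1,5,6 already taken and all letters distinct, I+A≡C (mod 10) forces A=9, so A=9.
Step 5. [col 2: W + M ≡ V (mod 10)] no forcing yet in column 2 (carry-in 1); W=8 is free and consistent — try it ⇒ W=8.
Step 6. [col 2: W + M ≡ V (mod 10)] in column 2 we have W+M≡V with carry-in 1; given W=8, V=1 and digits 1,5,6,8,9 already taken and all letters distinct, that pins M to 2. So M=2.
Step 7. [col 3: L + V ≡ C (mod 10)] column 3: given V=1, C=5, carry-in 1, and digits 1,2,5,6,8,9 already taken and all letters distinct, L+V≡C (mod 10) forces L=3. So L=3.
Step 8. [col 4: U + A ≡ I (mod 10)] column 4: given A=9, I=6, carry-in 0, and digits 1,2,3,5,6,8,9 already taken and all letters distinct, U+A≡I (mod 10) forces U=7. So U=7.
Step 9. [col 5: D + U ≡ M (mod 10)] from column 5 (U=7, M=2, carry-in 1, digits 1,2,3,5,6,7,8,9 already taken and all letters distinct): D must equal 4. So D=4.

Answer: A=9, C=5, D=4, I=6, L=3, M=2, U=7, V=1, W=8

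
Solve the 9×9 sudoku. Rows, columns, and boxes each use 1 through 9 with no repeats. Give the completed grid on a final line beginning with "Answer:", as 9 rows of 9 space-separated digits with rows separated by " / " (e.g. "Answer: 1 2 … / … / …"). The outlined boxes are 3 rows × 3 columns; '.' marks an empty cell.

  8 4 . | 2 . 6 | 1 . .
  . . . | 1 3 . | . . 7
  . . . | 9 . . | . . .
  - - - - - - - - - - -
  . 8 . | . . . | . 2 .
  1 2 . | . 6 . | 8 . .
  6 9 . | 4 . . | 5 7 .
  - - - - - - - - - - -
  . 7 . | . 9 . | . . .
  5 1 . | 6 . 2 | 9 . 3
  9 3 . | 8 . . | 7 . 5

Step 1. [r6c3∈{3}] only 3 remains possible at r6c3, so r6c3=3.
Step 2. [r9c3∈{2,4,6}] r9c3 is the only open cell in row 9 admitting 2. So r9c3=2.
Step 3. [r7c3∈{4,6,8}] box 7 places 6 nowhere but r7c3. So r7c3=6.
Step 4. [r7c1∈{4}] r7c1 has the single candidate 4. So r7c1=4.
Step 5. [r4c1∈{7}] nothing but 7 survives at r4c1. So r4c1=7.
Step 6. [r1c8∈{3,5,9}] across row 1, 3 lands solely at r1c8, so r1c8=3.
Step 7. [r6c9∈{1}] only 1 remains possible at r6c9, so r6c9=1.
Step 8. [r4c7∈{3,4,6}] 3 has one home in col 7: r4c7. So r4c7=3.
Step 9. [r4c4∈{5}] r4c4 is down to just 5, so r4c4=5.
Step 10. [r1c9∈{9}] nothing but 9 survives at r1c9, so r1c9=9.
Step 11. [r5c9∈{4}] only 4 remains possible at r5c9 ⇒ r5c9=4.
Step 12. [r9c8∈{1,4,6}] across row 9, 6 lands solely at r9c8. So r9c8=6.
Step 13. [r7c6∈{1,3,5}] r7c6 is the only open cell in row 7 admitting 5, so r7c6=5.
Step 14. [r8c8∈{4,8}] box 9 places 4 nowhere but r8c8, so r8c8=4.
Step 15. [r5c6∈{3,7,9}] in col 6, 3 fits only at r5c6. So r5c6=3.
Step 16. [r3c6∈{4,7,8}] across col 6, 7 lands solely at r3c6 ⇒ r3c6=7.
Step 17. [r7c7∈{2}] r7c7 is down to just 2, so r7c7=2.
Step 18. [r5c3∈{5}] r5c3's peers cover all but 5. So r5c3=5.
Step 19. [r3c9∈{2,6,8}] col 9 places 2 nowhere but r3c9 ⇒ r3c9=2.
Step 20. [r6c6∈{8}] r6c6's peers cover all but 8. So r6c6=8.
Step 21. [r2c6∈{4}] only 4 remains possible at r2c6, so r2c6=4.
Step 22. [r2c8∈{5,8}] r2c8 is the only open cell in row 2 admitting 8, so r2c8=8.
Step 23. [r9c6∈{1}] only 1 remains possible at r9c6 ⇒ r9c6=1.
Step 24. [r2c2∈{5,6}] across row 2, 5 lands solely at r2c2, so r2c2=5.
Step 25. [r3c8∈{5}] nothing but 5 survives at r3c8. So r3c8=5.
Step 26. [r3c7∈{4,6}] row 3 places 4 nowhere but r3c7 ⇒ r3c7=4.
Step 27. [r7c4∈{3}] nothing but 3 survives at r7c4, so r7c4=3.
Step 28. [r8c3∈{8}] r8c3's peers cover all but 8, so r8c3=8.
Step 29. [r7c8∈{1}] r7c8 has the single candidate 1. So r7c8=1.
Step 30. [r1c5∈{5}] nothing but 5 survives at r1c5. So r1c5=5.
Step 31. [r4c5∈{1}] r4c5 has the single candidate 1, so r4c5=1.
Step 32. [r8c5∈{7}] r8c5 has the single candidate 7 ⇒ r8c5=7.
Step 33. [r9c5∈{4}] r9c5's peers cover all but 4, so r9c5=4.
Step 34. [r2c1∈{2}] r2c1's peers cover all but 2, so r2c1=2.
Step 35. [r3c3∈{1}] only 1 remains possible at r3c3 ⇒ r3c3=1.
Step 36. [r4c9∈{6}] only 6 remains possible at r4c9. So r4c9=6.
Step 37. [r3c1∈{3}] only 3 remains possible at r3c1, so r3c1=3.
Step 38. [r4c3∈{4}] r4c3's peers cover all but 4 ⇒ r4c3=4.
Step 39. [r5c4∈{7}] r5c4's peers cover all but 7 ⇒ r5c4=7.
Step 40. [r1c3∈{7}] nothing but 7 survives at r1c3, so r1c3=7.
Step 41. [r3c5∈{8}] r3c5 is down to just 8, so r3c5=8.
Step 42. [r4c6∈{9}] nothing but 9 survives at r4c6 ⇒ r4c6=9.
Step 43. [r7c9∈{8}] r7c9 is down to just 8 ⇒ r7c9=8.
Step 44. [r6c5∈{2}] r6c5 is down to just 2, so r6c5=2.
Step 45. [r2c3∈{9}] r2c3 has the single candidate 9. So r2c3=9.
Step 46. [r3c2∈{6}] r3c2's peers cover all but 6. So r3c2=6.
Step 47. [r2c7∈{6}] nothing but 6 survives at r2c7, so r2c7=6.
Step 48. [r5c8∈{9}] r5c8 is down to just 9, so r5c8=9.

Answer: 8 4 7 2 5 6 1 3 9 / 2 5 9 1 3 4 6 8 7 / 3 6 1 9 8 7 4 5 2 / 7 8 4 5 1 9 3 2 6 / 1 2 5 7 6 3 8 9 4 / 6 9 3 4 2 8 5 7 1 / 4 7 6 3 9 5 2 1 8 / 5 1 8 6 7 2 9 4 3 / 9 3 2 8 4 1 7 6 5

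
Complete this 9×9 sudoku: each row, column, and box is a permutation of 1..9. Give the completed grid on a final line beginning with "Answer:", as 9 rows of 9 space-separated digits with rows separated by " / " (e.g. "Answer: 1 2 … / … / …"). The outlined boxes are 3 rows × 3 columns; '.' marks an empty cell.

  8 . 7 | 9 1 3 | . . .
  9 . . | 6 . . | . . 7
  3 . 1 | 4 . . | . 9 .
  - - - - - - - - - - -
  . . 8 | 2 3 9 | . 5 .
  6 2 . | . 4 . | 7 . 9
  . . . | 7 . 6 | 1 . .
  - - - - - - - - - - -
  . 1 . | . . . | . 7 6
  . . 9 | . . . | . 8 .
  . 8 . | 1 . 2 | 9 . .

Step 1. [r4c9∈{4}] r4c9 has the single candidate 4. So r4c9=4.
Step 2. [r2c3∈{2,4,5}] 2 has one home in box 1: r2c3. So r2c3=2.
Step 3. [r5c8∈{3}] r5c8 has the single candidate 3 ⇒ r5c8=3.
Step 4. [r5c3∈{5}] only 5 remains possible at r5c3 ⇒ r5c3=5.
Step 5. [r9c8∈{4}] r9c8 is down to just 4, so r9c8=4.
Step 6. [r6c5∈{5,8}] row 6 places 5 nowhere but r6c5, so r6c5=5.
Step 7. [r2c5∈{8}] only 8 remains possible at r2c5 ⇒ r2c5=8.
Step 8. [r2c6∈{5}] only 5 remains possible at r2c6, so r2c6=5.
Step 9. [r2c2∈{4}] nothing but 4 survives at r2c2 ⇒ r2c2=4.
Step 10. [r3c7∈{2,5,6,8}] 8 has one home in col 7: r3c7 ⇒ r3c7=8.
Step 11. [r1c8∈{2,6}] 6 has one home in col 8: r1c8, so r1c8=6.
Step 12. [r1c2∈{5}] r1c2's peers cover all but 5. So r1c2=5.
Step 13. [r1c9∈{2}] r1c9's peers cover all but 2 ⇒ r1c9=2.
Step 14. [r6c1∈{4}] r6c1 has the single candidate 4. So r6c1=4.
Step 15. [r6c3∈{3}] r6c3 has the single candidate 3. So r6c3=3.
Step 16. [r8c2∈{3,6,7}] in col 2, 3 fits only at r8c2, so r8c2=3.
Step 17. [r8c4∈{5}] r8c4 has the single candidate 5 ⇒ r8c4=5.
Step 18. [r7c7∈{2,3,5}] col 7 places 5 nowhere but r7c7, so r7c7=5.
Step 19. [r3c6∈{7}] r3c6 is down to just 7. So r3c6=7.
Step 20. [r5c4∈{8}] only 8 remains possible at r5c4. So r5c4=8.
Step 21. [r8c5∈{6,7}] across row 8, 6 lands solely at r8c5, so r8c5=6.
Step 22. [r8c1∈{2,7}] row 8 places 7 nowhere but r8c1. So r8c1=7.
Step 23. [r8c6∈{4}] r8c6's peers cover all but 4. So r8c6=4.
Step 24. [r3c9∈{5}] r3c9 is down to just 5 ⇒ r3c9=5.
Step 25. [r3c2∈{6}] r3c2 has the single candidate 6 ⇒ r3c2=6.
Step 26. [r1c7∈{4}] only 4 remains possible at r1c7 ⇒ r1c7=4.
Step 27. [r4c7∈{6}] nothing but 6 survives at r4c7, so r4c7=6.
Step 28. [r9c9∈{3}] only 3 remains possible at r9c9 ⇒ r9c9=3.
Step 29. [r4c2∈{7}] r4c2 is down to just 7, so r4c2=7.
Step 30. [r6c2∈{9}] nothing but 9 survives at r6c2. So r6c2=9.
Step 31. [r7c4∈{3}] nothing but 3 survives at r7c4. So r7c4=3.
Step 32. [r7c5∈{9}] r7c5 is down to just 9 ⇒ r7c5=9.
Step 33. [r6c8∈{2}] r6c8 is down to just 2 ⇒ r6c8=2.
Step 34. [r7c3∈{4}] r7c3 has the single candidate 4, so r7c3=4.
Step 35. [r7c6∈{8}] only 8 remains possible at r7c6 ⇒ r7c6=8.
Step 36. [r6c9∈{8}] only 8 remains possible at r6c9 ⇒ r6c9=8.
Step 37. [r3c5∈{2}] r3c5 has the single candidate 2 ⇒ r3c5=2.
Step 38. [r2c7∈{3}] only 3 remains possible at r2c7 ⇒ r2c7=3.
Step 39. [r5c6∈{1}] nothing but 1 survives at r5c6. So r5c6=1.
Step 40. [r9c1∈{5}] r9c1's peers cover all but 5, so r9c1=5.
Step 41. [r7c1∈{2}] r7c1 has the single candidate 2. So r7c1=2.
Step 42. [r2c8∈{1}] only 1 remains possible at r2c8, so r2c8=1.
Step 43. [r8c7∈{2}] r8c7's peers cover all but 2, so r8c7=2.
Step 44. [r4c1∈{1}] r4c1 has the single candidate 1, so r4c1=1.
Step 45. [r9c5∈{7}] r9c5 is down to just 7, so r9c5=7.
Step 46. [r8c9∈{1}] r8c9 is down to just 1. So r8c9=1.
Step 47. [r9c3∈{6}] nothing but 6 survives at r9c3. So r9c3=6.

Answer: 8 5 7 9 1 3 4 6 2 / 9 4 2 6 8 5 3 1 7 / 3 6 1 4 2 7 8 9 5 / 1 7 8 2 3 9 6 5 4 / 6 2 5 8 4 1 7 3 9 / 4 9 3 7 5 6 1 2 8 / 2 1 4 3 9 8 5 7 6 / 7 3 9 5 6 4 2 8 1 / 5 8 6 1 7 2 9 4 3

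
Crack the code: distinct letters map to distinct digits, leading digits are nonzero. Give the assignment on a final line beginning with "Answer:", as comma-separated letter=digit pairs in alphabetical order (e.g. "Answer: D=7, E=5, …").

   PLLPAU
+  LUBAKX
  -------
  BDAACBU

Step 1. [B] adding two 6-digit numbers gives at most 6+1 digits, and here it does — B is that final carry and must be 1 ⇒ B=1.
Step 2. [col 1: U + X ≡ U (mod 10)] column 1 reads U+X+carry(0)=U with nothing yet; with digits 1 already taken and all letters distinct, the only value for X is 0 ⇒ X=0.
Step 3. [col 1: U + X ≡ U (mod 10)] U=2 is one option consistent with column 1 (U + X ≡ U (mod 10), carry-in 0) — take it, so U=2.
Step 4. [col 2: A + K ≡ B (mod 10)] column 2 (A + K ≡ B (mod 10), carry-in 0) doesn't pin A yet; pick A=7 and continue ⇒ A=7.
Step 5. [col 2: A + K ≡ B (mod 10)] column 2: given A=7, B=1, carry-in 0, and digits 0,1,2,7 already taken and all letters distinct, A+K≡B (mod 10) forces K=4, so K=4.
Step 6. [col 3: P + A ≡ C (mod 10)] P=8 is one option consistent with column 3 (P + A ≡ C (mod 10), carry-in 1) — take it. So P=8.
Step 7. [col 3: P + A ≡ C (mod 10)] from column 3 (P=8, A=7, carry-in 1, digits 0,1,2,4,7,8 already taken and all letters distinct): C must equal 6, so C=6.
Step 8. [col 4: L + B ≡ A (mod 10)] column 4 reads L+B+carry(1)=A with B=1, A=7; with digits 0,1,2,4,6,7,8 already taken and all letters distinct, the only value for L is 5 ⇒ L=5.
Step 9. [col 6: P + L ≡ D (mod 10)] column 6 reads P+L+carry(0)=D with P=8, L=5; with digits 0,1,2,4,5,6,7,8 already taken and all letters distinct, the only value for D is 3, so D=3.

Answer: A=7, B=1, C=6, D=3, K=4, L=5, P=8, U=2, X=0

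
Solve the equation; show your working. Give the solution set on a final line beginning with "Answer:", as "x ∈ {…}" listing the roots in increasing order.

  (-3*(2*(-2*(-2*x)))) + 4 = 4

Step 1. [(-3*(2*(-2*(-2*x)))) + 4 = 4] +4 is outermost — subtract 4 both sides ⇒ sub: -3*(2*(-2*(-2*x))) = 0.
Step 2. [-3*(2*(-2*(-2*x))) = 0] leading coefficient -3: divide by -3. So div: 2*(-2*(-2*x)) = 0.
Step 3. [2*(-2*(-2*x)) = 0] leading coefficient 2: divide by 2 ⇒ div: -2*(-2*x) = 0.
Step 4. [-2*(-2*x) = 0] LHS = -2·(…); ÷-2 both sides, so div: -2*x = 0.
Step 5. [-2*x = 0] -2 out front; divide by -2. So div: x = 0.

Answer: x ∈ {0}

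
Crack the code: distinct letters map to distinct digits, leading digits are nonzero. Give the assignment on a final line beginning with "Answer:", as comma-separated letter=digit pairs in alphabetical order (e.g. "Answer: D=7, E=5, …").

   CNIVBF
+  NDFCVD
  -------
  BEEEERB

Step 1. [col 1: F + D ≡ B (mod 10)] no forcing yet in column 1 (carry-in 0); D=9 is free and consistent — try it. So D=9.
Step 2. [col 1: F + D ≡ B (mod 10)] no forcing yet in column 1 (carry-in 0); B=1 is free and consistent — try it ⇒ B=1.
Step 3. [col 1: F + D ≡ B (mod 10)] column 1 reads F+D+carry(0)=B with D=9, B=1; with digits 1,9 already taken and all letters distinct, the only value for F is 2, so F=2.
Step 4. [col 2: B + V ≡ R (mod 10)] column 2 (B + V ≡ R (mod 10), carry-in 1) doesn't pin R yet; pick R=7 and continue ⇒ R=7.
Step 5. [col 2: B + V ≡ R (mod 10)] column 2 reads B+V+carry(1)=R with B=1, R=7; with digits 1,2,7,9 already taken and all letters distinct, the only value for V is 5 ⇒ V=5.
Step 6. [col 3: V + C ≡ E (mod 10)] E=3 is one option consistent with column 3 (V + C ≡ E (mod 10), carry-in 0) — take it, so E=3.
Step 7. [col 3: V + C ≡ E (mod 10)] column 3: given V=5, E=3, carry-in 0, and digits 1,2,3,5,7,9 already taken and all letters distinct, V+C≡E (mod 10) forces C=8 ⇒ C=8.
Step 8. [col 4: I + F ≡ E (mod 10)] column 4: given F=2, E=3, carry-in 1, and digits 1,2,3,5,7,8,9 already taken and all letters distinct, I+F≡E (mod 10) forces I=0 ⇒ I=0.
Step 9. [col 5: N + D ≡ E (mod 10)] from column 5 (D=9, E=3, carry-in 0, digits 0,1,2,3,5,7,8,9 already taken and all letters distinct): N must equal 4. So N=4.

Answer: B=1, C=8, D=9, E=3, F=2, I=0, N=4, R=7, V=5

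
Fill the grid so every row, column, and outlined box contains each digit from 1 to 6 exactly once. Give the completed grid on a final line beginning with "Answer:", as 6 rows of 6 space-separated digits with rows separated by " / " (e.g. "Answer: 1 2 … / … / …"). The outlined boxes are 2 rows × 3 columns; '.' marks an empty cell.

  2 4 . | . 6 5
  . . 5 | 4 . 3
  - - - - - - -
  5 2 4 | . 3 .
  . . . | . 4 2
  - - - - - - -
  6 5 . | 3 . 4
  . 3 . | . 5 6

Step 1. [r1c4∈{1}] only 1 remains possible at r1c4. So r1c4=1.
Step 2. [r4c3∈{1,3,6}] in col 3, 6 fits only at r4c3 ⇒ r4c3=6.
Step 3. [r2c1∈{1}] r2c1 has the single candidate 1. So r2c1=1.
Step 4. [r5c5∈{1,2}] across col 5, 1 lands solely at r5c5, so r5c5=1.
Step 5. [r5c3∈{2}] nothing but 2 survives at r5c3. So r5c3=2.
Step 6. [r1c3∈{3}] only 3 remains possible at r1c3. So r1c3=3.
Step 7. [r3c6∈{1}] only 1 remains possible at r3c6, so r3c6=1.
Step 8. [r3c4∈{6}] only 6 remains possible at r3c4. So r3c4=6.
Step 9. [r2c5∈{2}] r2c5's peers cover all but 2, so r2c5=2.
Step 10. [r6c1∈{4}] only 4 remains possible at r6c1. So r6c1=4.
Step 11. [r4c1∈{3}] nothing but 3 survives at r4c1. So r4c1=3.
Step 12. [r4c2∈{1}] only 1 remains possible at r4c2, so r4c2=1.
Step 13. [r2c2∈{6}] only 6 remains possible at r2c2 ⇒ r2c2=6.
Step 14. [r6c4∈{2}] r6c4's peers cover all but 2, so r6c4=2.
Step 15. [r4c4∈{5}] only 5 remains possible at r4c4. So r4c4=5.
Step 16. [r6c3∈{1}] r6c3 has the single candidate 1, so r6c3=1.

Answer: 2 4 3 1 6 5 / 1 6 5 4 2 3 / 5 2 4 6 3 1 / 3 1 6 5 4 2 / 6 5 2 3 1 4 / 4 3 1 2 5 6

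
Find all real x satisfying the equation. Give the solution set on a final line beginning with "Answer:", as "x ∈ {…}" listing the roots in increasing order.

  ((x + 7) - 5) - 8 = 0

Step 1. [((x + 7) - 5) - 8 = 0] 8 comes off first (add 8) ⇒ sub: (x + 7) - 5 = 8.
Step 2. [(x + 7) - 5 = 8] -5 is outermost — add 5 both sides. So sub: x + 7 = 13.
Step 3. [x + 7 = 13] 7 comes off first (subtract 7) ⇒ sub: x = 6.

Answer: x ∈ {6}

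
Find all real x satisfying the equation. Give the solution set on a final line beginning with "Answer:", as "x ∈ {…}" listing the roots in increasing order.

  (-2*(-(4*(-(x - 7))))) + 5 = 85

Step 1. [(-2*(-(4*(-(x - 7))))) + 5 = 85] 5 comes off first (subtract 5), so sub: -2*(-(4*(-(x - 7)))) = 80.
Step 2. [-2*(-(4*(-(x - 7)))) = 80] -2 out front; divide by -2, so div: -(4*(-(x - 7))) = -40.
Step 3. [-(4*(-(x - 7))) = -40] leading − — multiply by −1. So neg: 4*(-(x - 7)) = 40.
Step 4. [4*(-(x - 7)) = 40] 4 out front; divide by 4 ⇒ div: -(x - 7) = 10.
Step 5. [-(x - 7) = 10] leading − — multiply by −1 ⇒ neg: x - 7 = -10.
Step 6. [x - 7 = -10] peel the -7: add 7 from each side ⇒ sub: x = -3.

Answer: x ∈ {-3}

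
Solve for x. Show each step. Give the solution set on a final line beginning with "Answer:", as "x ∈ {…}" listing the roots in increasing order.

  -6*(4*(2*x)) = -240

Step 1. [-6*(4*(2*x)) = -240] -6·(inner) — divide through by -6. So div: 4*(2*x) = 40.
Step 2. [4*(2*x) = 40] divide by the outer 4. So div: 2*x = 10.
Step 3. [2*x = 10] LHS = 2·(…); ÷2 both sides ⇒ div: x = 5.

Answer: x ∈ {5}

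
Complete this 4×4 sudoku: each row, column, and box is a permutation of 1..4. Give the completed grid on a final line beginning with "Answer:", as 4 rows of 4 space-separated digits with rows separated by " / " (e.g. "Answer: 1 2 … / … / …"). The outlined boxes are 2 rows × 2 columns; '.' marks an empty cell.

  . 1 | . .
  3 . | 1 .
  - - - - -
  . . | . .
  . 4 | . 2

Step 1. [r2c4∈{4}] r2c4 has the single candidate 4. So r2c4=4.
Step 2. [r4c3∈{3}] only 3 remains possible at r4c3, so r4c3=3.
Step 3. [r2c2∈{2}] only 2 remains possible at r2c2, so r2c2=2.
Step 4. [r3c4∈{1}] only 1 remains possible at r3c4 ⇒ r3c4=1.
Step 5. [r1c1∈{4}] r1c1 has the single candidate 4 ⇒ r1c1=4.
Step 6. [r3c2∈{3}] r3c2's peers cover all but 3, so r3c2=3.
Step 7. [r1c4∈{3}] r1c4 is down to just 3, so r1c4=3.
Step 8. [r4c1∈{1}] r4c1 is down to just 1 ⇒ r4c1=1.
Step 9. [r1c3∈{2}] only 2 remains possible at r1c3 ⇒ r1c3=2.
Step 10. [r3c3∈{4}] r3c3's peers cover all but 4. So r3c3=4.
Step 11. [r3c1∈{2}] r3c1's peers cover all but 2, so r3c1=2.

Answer: 4 1 2 3 / 3 2 1 4 / 2 3 4 1 / 1 4 3 2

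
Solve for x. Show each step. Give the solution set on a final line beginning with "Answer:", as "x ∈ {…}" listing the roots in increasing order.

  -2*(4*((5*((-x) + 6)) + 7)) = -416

Step 1. [-2*(4*((5*((-x) + 6)) + 7)) = -416] leading coefficient -2: divide by -2. So div: 4*((5*((-x) + 6)) + 7) = 208.
Step 2. [4*((5*((-x) + 6)) + 7) = 208] divide by the outer 4, so div: (5*((-x) + 6)) + 7 = 52.
Step 3. [(5*((-x) + 6)) + 7 = 52] 7 comes off first (subtract 7), so sub: 5*((-x) + 6) = 45.
Step 4. [5*((-x) + 6) = 45] leading coefficient 5: divide by 5 ⇒ div: (-x) + 6 = 9.
Step 5. [(-x) + 6 = 9] +6 is outermost — subtract 6 both sides ⇒ sub: -x = 3.
Step 6. [-x = 3] flip signs both sides ⇒ neg: x = -3.

Answer: x ∈ {-3}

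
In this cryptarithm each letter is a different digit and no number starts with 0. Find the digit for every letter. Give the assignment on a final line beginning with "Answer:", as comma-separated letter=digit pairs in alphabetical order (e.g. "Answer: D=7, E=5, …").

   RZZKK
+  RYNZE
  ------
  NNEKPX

Step 1. [col 1: K + E ≡ X (mod 10)] K=4 is one option consistent with column 1 (K + E ≡ X (mod 10), carry-in 0) — take it ⇒ K=4.
Step 2. [N] adding two 5-digit numbers gives at most 5+1 digits, and here it does — N is that final carry and must be 1 ⇒ N=1.
Step 3. [col 1: K + E ≡ X (mod 10)] no forcing yet in column 1 (carry-in 0); X=6 is free and consistent — try it. So X=6.
Step 4. [col 1: K + E ≡ X (mod 10)] in column 1 we have K+E≡X with carry-in 0; given K=4, X=6 and digits 1,4,6 already taken and all letters distinct, that pins E to 2 ⇒ E=2.
Step 5. [col 2: K + Z ≡ P (mod 10)] column 2 (K + Z ≡ P (mod 10), carry-in 0) doesn't pin P yet; pick P=7 and continue ⇒ P=7.
Step 6. [col 2: K + Z ≡ P (mod 10)] column 2: given K=4, P=7, carry-in 0, and digits 1,2,4,6,7 already taken and all letters distinct, K+Z≡P (mod 10) forces Z=3, so Z=3.
Step 7. [col 4: Z + Y ≡ E (mod 10)] column 4 reads Z+Y+carry(0)=E with Z=3, E=2; with digits 1,2,3,4,6,7 already taken and all letters distinct, the only value for Y is 9, so Y=9.
Step 8. [col 5: R + R ≡ N (mod 10)] R=5 is one option consistent with column 5 (R + R ≡ N (mod 10), carry-in 1) — take it ⇒ R=5.

Answer: E=2, K=4, N=1, P=7, R=5, X=6, Y=9, Z=3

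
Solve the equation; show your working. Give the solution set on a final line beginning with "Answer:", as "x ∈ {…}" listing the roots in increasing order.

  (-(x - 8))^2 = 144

Step 1. [(-(x - 8))^2 = 144] 144 ≥ 0, LHS is (·)² — take ±√ ⇒ sqrt: -(x - 8) = 12 or -12.
Step 2. [-(x - 8) = 12 or -12] LHS negated; negate both sides. So neg: x - 8 = -12 or 12.
Step 3. [x - 8 = -12 or 12] 8 comes off first (add 8). So sub: x = -4 or 20.

Answer: x ∈ {-4, 20}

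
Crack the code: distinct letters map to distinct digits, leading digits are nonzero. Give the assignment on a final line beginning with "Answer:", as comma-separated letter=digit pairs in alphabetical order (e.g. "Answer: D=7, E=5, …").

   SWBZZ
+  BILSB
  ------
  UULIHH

Step 1. [col 1: Z + B ≡ H (mod 10)] several values work for B in column 1 (Z + B ≡ H (mod 10), carry-in 0); try B=6. So B=6.
Step 2. [col 1: Z + B ≡ H (mod 10)] no forcing yet in column 1 (carry-in 0); Z=8 is free and consistent — try it, so Z=8.
Step 3. [col 1: Z + B ≡ H (mod 10)] from column 1 (Z=8, B=6, carry-in 0, digits 6,8 already taken and all letters distinct): H must equal 4, so H=4.
Step 4. [col 2: Z + S ≡ H (mod 10)] in column 2 we have Z+S≡H with carry-in 1; given Z=8, H=4 and digits 4,6,8 already taken and all letters distinct, that pins S to 5. So S=5.
Step 5. [col 3: B + L ≡ I (mod 10)] column 3 (B + L ≡ I (mod 10), carry-in 1) doesn't pin L yet; pick L=3 and continue. So L=3.
Step 6. [U] the sum has 6 digits but both addends have 5; that extra leading digit U is the final carry, namely 1, so U=1.
Step 7. [col 3: B + L ≡ I (mod 10)] column 3 reads B+L+carry(1)=I with B=6, L=3; with digits 1,3,4,5,6,8 already taken and all letters distinct, the only value for I is 0 ⇒ I=0.
Step 8. [col 4: W + I ≡ L (mod 10)] column 4: given I=0, L=3, carry-in 1, and digits 0,1,3,4,5,6,8 already taken and all letters distinct, W+I≡L (mod 10) forces W=2 ⇒ W=2.

Answer: B=6, H=4, I=0, L=3, S=5, U=1, W=2, Z=8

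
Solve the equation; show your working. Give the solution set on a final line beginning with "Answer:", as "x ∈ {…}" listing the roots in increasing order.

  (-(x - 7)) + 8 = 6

Step 1. [(-(x - 7)) + 8 = 6] the outer +8 inverts by subtracting 8 ⇒ sub: -(x - 7) = -2.
Step 2. [-(x - 7) = -2] leading − — multiply by −1, so neg: x - 7 = 2.
Step 3. [x - 7 = 2] -7 is outermost — add 7 both sides ⇒ sub: x = 9.

Answer: x ∈ {9}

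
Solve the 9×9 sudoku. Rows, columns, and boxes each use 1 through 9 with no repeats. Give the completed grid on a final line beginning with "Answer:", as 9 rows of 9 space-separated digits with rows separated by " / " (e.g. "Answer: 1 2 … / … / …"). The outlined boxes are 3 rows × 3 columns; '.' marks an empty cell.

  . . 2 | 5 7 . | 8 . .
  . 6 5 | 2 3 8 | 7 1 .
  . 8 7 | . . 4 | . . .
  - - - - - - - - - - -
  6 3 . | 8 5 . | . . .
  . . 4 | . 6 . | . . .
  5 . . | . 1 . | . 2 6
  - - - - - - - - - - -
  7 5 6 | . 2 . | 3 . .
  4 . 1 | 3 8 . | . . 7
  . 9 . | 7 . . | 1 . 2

Step 1. [r5c4∈{9}] only 9 remains possible at r5c4, so r5c4=9.
Step 2. [r2c9∈{4,9}] in row 2, 4 fits only at r2c9 ⇒ r2c9=4.
Step 3. [r3c5∈{9}] only 9 remains possible at r3c5. So r3c5=9.
Step 4. [r5c7∈{5}] nothing but 5 survives at r5c7 ⇒ r5c7=5.
Step 5. [r5c1∈{1,2,8}] 2 has one home in col 1: r5c1 ⇒ r5c1=2.
Step 6. [r3c4∈{1,6}] r3c4 is the only open cell in col 4 admitting 6, so r3c4=6.
Step 7. [r4c3∈{9}] only 9 remains possible at r4c3. So r4c3=9.
Step 8. [r1c8∈{3,6,9}] row 1 places 6 nowhere but r1c8. So r1c8=6.
Step 9. [r1c9∈{3,9}] in box 3, 9 fits only at r1c9, so r1c9=9.
Step 10. [r9c1∈{3,8}] col 1 places 8 nowhere but r9c1 ⇒ r9c1=8.
Step 11. [r3c1∈{1,3}] in row 3, 1 fits only at r3c1. So r3c1=1.
Step 12. [r4c7∈{4}] r4c7's peers cover all but 4. So r4c7=4.
Step 13. [r4c8∈{7}] nothing but 7 survives at r4c8. So r4c8=7.
Step 14. [r6c6∈{3,7}] 3 has one home in row 6: r6c6 ⇒ r6c6=3.
Step 15. [r7c4∈{1,4}] r7c4 is the only open cell in col 4 admitting 1 ⇒ r7c4=1.
Step 16. [r7c8∈{4,8,9}] row 7 places 4 nowhere but r7c8 ⇒ r7c8=4.
Step 17. [r8c8∈{5,9}] col 8 places 9 nowhere but r8c8. So r8c8=9.
Step 18. [r5c2∈{1,7}] in col 2, 1 fits only at r5c2 ⇒ r5c2=1.
Step 19. [r8c6∈{5,6}] 5 has one home in row 8: r8c6 ⇒ r8c6=5.
Step 20. [r5c8∈{3,8}] across col 8, 8 lands solely at r5c8. So r5c8=8.
Step 21. [r3c8∈{3,5}] 3 has one home in col 8: r3c8 ⇒ r3c8=3.
Step 22. [r8c7∈{6}] r8c7 has the single candidate 6 ⇒ r8c7=6.
Step 23. [r9c5∈{4}] r9c5's peers cover all but 4 ⇒ r9c5=4.
Step 24. [r5c6∈{7}] r5c6 has the single candidate 7 ⇒ r5c6=7.
Step 25. [r3c7∈{2}] r3c7 has the single candidate 2. So r3c7=2.
Step 26. [r6c7∈{9}] nothing but 9 survives at r6c7 ⇒ r6c7=9.
Step 27. [r6c2∈{7}] r6c2 is down to just 7 ⇒ r6c2=7.
Step 28. [r1c1∈{3}] r1c1 is down to just 3, so r1c1=3.
Step 29. [r9c6∈{6}] r9c6 is down to just 6. So r9c6=6.
Step 30. [r9c8∈{5}] nothing but 5 survives at r9c8, so r9c8=5.
Step 31. [r2c1∈{9}] nothing but 9 survives at r2c1, so r2c1=9.
Step 32. [r8c2∈{2}] only 2 remains possible at r8c2, so r8c2=2.
Step 33. [r6c4∈{4}] only 4 remains possible at r6c4, so r6c4=4.
Step 34. [r4c9∈{1}] r4c9 is down to just 1. So r4c9=1.
Step 35. [r5c9∈{3}] nothing but 3 survives at r5c9 ⇒ r5c9=3.
Step 36. [r6c3∈{8}] only 8 remains possible at r6c3. So r6c3=8.
Step 37. [r1c2∈{4}] r1c2 is down to just 4 ⇒ r1c2=4.
Step 38. [r1c6∈{1}] r1c6 has the single candidate 1, so r1c6=1.
Step 39. [r9c3∈{3}] r9c3 has the single candidate 3. So r9c3=3.
Step 40. [r7c6∈{9}] r7c6 has the single candidate 9, so r7c6=9.
Step 41. [r4c6∈{2}] nothing but 2 survives at r4c6. So r4c6=2.
Step 42. [r7c9∈{8}] r7c9 has the single candidate 8. So r7c9=8.
Step 43. [r3c9∈{5}] r3c9 is down to just 5, so r3c9=5.

Answer: 3 4 2 5 7 1 8 6 9 / 9 6 5 2 3 8 7 1 4 / 1 8 7 6 9 4 2 3 5 / 6 3 9 8 5 2 4 7 1 / 2 1 4 9 6 7 5 8 3 / 5 7 8 4 1 3 9 2 6 / 7 5 6 1 2 9 3 4 8 / 4 2 1 3 8 5 6 9 7 / 8 9 3 7 4 6 1 5 2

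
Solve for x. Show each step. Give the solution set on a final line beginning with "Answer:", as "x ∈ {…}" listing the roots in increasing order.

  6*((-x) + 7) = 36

Step 1. [6*((-x) + 7) = 36] leading coefficient 6: divide by 6. So div: (-x) + 7 = 6.
Step 2. [(-x) + 7 = 6] the outer +7 inverts by subtracting 7 ⇒ sub: -x = -1.
Step 3. [-x = -1] flip signs both sides, so neg: x = 1.

Answer: x ∈ {1}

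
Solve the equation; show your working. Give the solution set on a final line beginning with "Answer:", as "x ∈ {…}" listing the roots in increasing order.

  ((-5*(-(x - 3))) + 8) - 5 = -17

Step 1. [((-5*(-(x - 3))) + 8) - 5 = -17] the outer -5 inverts by adding 5. So sub: (-5*(-(x - 3))) + 8 = -12.
Step 2. [(-5*(-(x - 3))) + 8 = -12] the outer +8 inverts by subtracting 8 ⇒ sub: -5*(-(x - 3)) = -20.
Step 3. [-5*(-(x - 3)) = -20] leading coefficient -5: divide by -5. So div: -(x - 3) = 4.
Step 4. [-(x - 3) = 4] leading − — multiply by −1 ⇒ neg: x - 3 = -4.
Step 5. [x - 3 = -4] peel the -3: add 3 from each side, so sub: x = -1.

Answer: x ∈ {-1}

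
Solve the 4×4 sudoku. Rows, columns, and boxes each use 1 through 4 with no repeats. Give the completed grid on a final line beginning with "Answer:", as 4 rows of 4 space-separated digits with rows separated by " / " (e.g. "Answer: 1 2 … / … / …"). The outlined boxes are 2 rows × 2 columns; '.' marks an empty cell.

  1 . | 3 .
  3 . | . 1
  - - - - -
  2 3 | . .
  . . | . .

Step 1. [r3c4∈{4}] r3c4's peers cover all but 4 ⇒ r3c4=4.
Step 2. [r1c2∈{2,4}] row 1 places 4 nowhere but r1c2. So r1c2=4.
Step 3. [r1c4∈{2}] only 2 remains possible at r1c4, so r1c4=2.
Step 4. [r4c3∈{1,2}] in row 4, 2 fits only at r4c3, so r4c3=2.
Step 5. [r4c4∈{3}] r4c4's peers cover all but 3. So r4c4=3.
Step 6. [r4c1∈{4}] r4c1 is down to just 4, so r4c1=4.
Step 7. [r3c3∈{1}] r3c3 is down to just 1 ⇒ r3c3=1.
Step 8. [r4c2∈{1}] only 1 remains possible at r4c2. So r4c2=1.
Step 9. [r2c2∈{2}] nothing but 2 survives at r2c2 ⇒ r2c2=2.
Step 10. [r2c3∈{4}] nothing but 4 survives at r2c3. So r2c3=4.

Answer: 1 4 3 2 / 3 2 4 1 / 2 3 1 4 / 4 1 2 3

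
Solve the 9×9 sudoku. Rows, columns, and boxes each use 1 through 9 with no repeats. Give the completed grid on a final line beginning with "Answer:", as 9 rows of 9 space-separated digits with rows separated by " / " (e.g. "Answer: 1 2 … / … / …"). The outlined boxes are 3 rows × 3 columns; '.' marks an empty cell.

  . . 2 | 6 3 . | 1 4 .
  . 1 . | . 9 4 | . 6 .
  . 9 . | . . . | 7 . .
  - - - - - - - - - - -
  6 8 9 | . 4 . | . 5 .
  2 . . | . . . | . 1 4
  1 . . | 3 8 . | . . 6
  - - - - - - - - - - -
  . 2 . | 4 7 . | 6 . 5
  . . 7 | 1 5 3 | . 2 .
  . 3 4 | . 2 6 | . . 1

Step 1. [r6c3∈{5}] only 5 remains possible at r6c3, so r6c3=5.
Step 2. [r1c2∈{5,7}] 5 has one home in col 2: r1c2. So r1c2=5.
Step 3. [r5c7∈{3,8,9}] in row 5, 8 fits only at r5c7. So r5c7=8.
Step 4. [r9c7∈{9}] only 9 remains possible at r9c7, so r9c7=9.
Step 5. [r8c9∈{8}] nothing but 8 survives at r8c9. So r8c9=8.
Step 6. [r4c9∈{2,3,7}] r4c9 is the only open cell in col 9 admitting 7 ⇒ r4c9=7.
Step 7. [r4c4∈{2}] only 2 remains possible at r4c4, so r4c4=2.
Step 8. [r3c8∈{3,8}] in col 8, 8 fits only at r3c8. So r3c8=8.
Step 9. [r7c6∈{8,9}] 9 has one home in box 8: r7c6 ⇒ r7c6=9.
Step 10. [r7c1∈{8}] r7c1's peers cover all but 8, so r7c1=8.
Step 11. [r6c6∈{7}] r6c6's peers cover all but 7, so r6c6=7.
Step 12. [r3c6∈{1,2,5}] in col 6, 2 fits only at r3c6 ⇒ r3c6=2.
Step 13. [r3c9∈{3}] nothing but 3 survives at r3c9. So r3c9=3.
Step 14. [r2c4∈{5,7,8}] col 4 places 7 nowhere but r2c4 ⇒ r2c4=7.
Step 15. [r2c9∈{2}] r2c9 has the single candidate 2 ⇒ r2c9=2.
Step 16. [r2c1∈{3}] r2c1 is down to just 3 ⇒ r2c1=3.
Step 17. [r3c4∈{5}] only 5 remains possible at r3c4 ⇒ r3c4=5.
Step 18. [r5c3∈{3}] r5c3 has the single candidate 3. So r5c3=3.
Step 19. [r7c3∈{1}] r7c3's peers cover all but 1 ⇒ r7c3=1.
Step 20. [r3c1∈{4}] nothing but 4 survives at r3c1 ⇒ r3c1=4.
Step 21. [r8c2∈{6}] r8c2 has the single candidate 6, so r8c2=6.
Step 22. [r9c8∈{7}] nothing but 7 survives at r9c8, so r9c8=7.
Step 23. [r9c1∈{5}] nothing but 5 survives at r9c1. So r9c1=5.
Step 24. [r4c7∈{3}] r4c7's peers cover all but 3. So r4c7=3.
Step 25. [r1c6∈{8}] nothing but 8 survives at r1c6 ⇒ r1c6=8.
Step 26. [r7c8∈{3}] r7c8's peers cover all but 3 ⇒ r7c8=3.
Step 27. [r4c6∈{1}] only 1 remains possible at r4c6 ⇒ r4c6=1.
Step 28. [r9c4∈{8}] r9c4's peers cover all but 8, so r9c4=8.
Step 29. [r6c7∈{2}] r6c7's peers cover all but 2. So r6c7=2.
Step 30. [r8c1∈{9}] only 9 remains possible at r8c1, so r8c1=9.
Step 31. [r5c5∈{6}] nothing but 6 survives at r5c5 ⇒ r5c5=6.
Step 32. [r5c4∈{9}] nothing but 9 survives at r5c4 ⇒ r5c4=9.
Step 33. [r5c6∈{5}] only 5 remains possible at r5c6. So r5c6=5.
Step 34. [r1c1∈{7}] r1c1 is down to just 7, so r1c1=7.
Step 35. [r2c7∈{5}] r2c7's peers cover all but 5. So r2c7=5.
Step 36. [r6c2∈{4}] r6c2 has the single candidate 4. So r6c2=4.
Step 37. [r1c9∈{9}] nothing but 9 survives at r1c9 ⇒ r1c9=9.
Step 38. [r5c2∈{7}] nothing but 7 survives at r5c2, so r5c2=7.
Step 39. [r3c5∈{1}] r3c5 is down to just 1. So r3c5=1.
Step 40. [r3c3∈{6}] r3c3 is down to just 6. So r3c3=6.
Step 41. [r6c8∈{9}] r6c8 is down to just 9 ⇒ r6c8=9.
Step 42. [r8c7∈{4}] only 4 remains possible at r8c7. So r8c7=4.
Step 43. [r2c3∈{8}] nothing but 8 survives at r2c3 ⇒ r2c3=8.

Answer: 7 5 2 6 3 8 1 4 9 / 3 1 8 7 9 4 5 6 2 / 4 9 6 5 1 2 7 8 3 / 6 8 9 2 4 1 3 5 7 / 2 7 3 9 6 5 8 1 4 / 1 4 5 3 8 7 2 9 6 / 8 2 1 4 7 9 6 3 5 / 9 6 7 1 5 3 4 2 8 / 5 3 4 8 2 6 9 7 1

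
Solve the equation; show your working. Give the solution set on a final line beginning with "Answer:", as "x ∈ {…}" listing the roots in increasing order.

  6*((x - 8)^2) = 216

Step 1. [6*((x - 8)^2) = 216] 6·(inner) — divide through by 6. So div: (x - 8)^2 = 36.
Step 2. [(x - 8)^2 = 36] 36 ≥ 0, LHS is (·)² — take ±√, so sqrt: x - 8 = 6 or -6.
Step 3. [x - 8 = 6 or -6] -8 is outermost — add 8 both sides, so sub: x = 14 or 2.

Answer: x ∈ {2, 14}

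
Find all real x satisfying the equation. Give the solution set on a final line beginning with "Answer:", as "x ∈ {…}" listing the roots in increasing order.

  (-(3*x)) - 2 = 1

Step 1. [(-(3*x)) - 2 = 1] add 2: x sits inside (… - 2). So sub: -(3*x) = 3.
Step 2. [-(3*x) = 3] flip signs both sides, so neg: 3*x = -3.
Step 3. [3*x = -3] 3·(inner) — divide through by 3 ⇒ div: x = -1.

Answer: x ∈ {-1}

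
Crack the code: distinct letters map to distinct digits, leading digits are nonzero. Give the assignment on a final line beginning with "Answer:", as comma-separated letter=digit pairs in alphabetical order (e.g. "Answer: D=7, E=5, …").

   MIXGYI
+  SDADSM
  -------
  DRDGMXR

Step 1. [D] the sum has 7 digits but both addends have 6; that extra leading digit D is the final carry, namely 1. So D=1.
Step 2. [col 1: I + M ≡ R (mod 10)] column 1 (I + M ≡ R (mod 10), carry-in 0) doesn't pin I yet; pick I=9 and continue ⇒ I=9.
Step 3. [col 1: I + M ≡ R (mod 10)] M=4 is one option consistent with column 1 (I + M ≡ R (mod 10), carry-in 0) — take it ⇒ M=4.
Step 4. [col 1: I + M ≡ R (mod 10)] in column 1 we have I+M≡R with carry-in 0; given I=9, M=4 and digits 1,4,9 already taken and all letters distinct, that pins R to 3, so R=3.
Step 5. [col 2: Y + S ≡ X (mod 10)] no forcing yet in column 2 (carry-in 1); Y=6 is free and consistent — try it, so Y=6.
Step 6. [col 2: Y + S ≡ X (mod 10)] column 2 (Y + S ≡ X (mod 10), carry-in 1) doesn't pin X yet; pick X=5 and continue ⇒ X=5.
Step 7. [col 2: Y + S ≡ X (mod 10)] in column 2 we have Y+S≡X with carry-in 1; given Y=6, X=5 and digits 1,3,4,5,6,9 already taken and all letters distinct, that pins S to 8 ⇒ S=8.
Step 8. [col 3: G + D ≡ M (mod 10)] column 3 reads G+D+carry(1)=M with D=1, M=4; with digits 1,3,4,5,6,8,9 already taken and all letters distinct, the only value for G is 2, so G=2.
Step 9. [col 4: X + A ≡ G (mod 10)] column 4 reads X+A+carry(0)=G with X=5, G=2; with digits 1,2,3,4,5,6,8,9 already taken and all letters distinct, the only value for A is 7, so A=7.

Answer: A=7, D=1, G=2, I=9, M=4, R=3, S=8, X=5, Y=6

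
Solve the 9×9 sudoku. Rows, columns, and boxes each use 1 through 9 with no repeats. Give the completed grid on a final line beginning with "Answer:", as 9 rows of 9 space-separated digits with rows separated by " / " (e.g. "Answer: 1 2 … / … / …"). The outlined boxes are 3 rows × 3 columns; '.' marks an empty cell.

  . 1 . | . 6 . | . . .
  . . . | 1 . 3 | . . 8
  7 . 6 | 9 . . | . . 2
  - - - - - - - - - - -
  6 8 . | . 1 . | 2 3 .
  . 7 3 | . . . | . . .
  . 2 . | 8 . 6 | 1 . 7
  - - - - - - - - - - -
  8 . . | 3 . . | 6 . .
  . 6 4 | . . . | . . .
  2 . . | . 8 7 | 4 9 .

Step 1. [r2c5∈{2,4,5,7}] in col 5, 7 fits only at r2c5, so r2c5=7.
Step 2. [r5c9∈{4,5,6,9}] 6 has one home in col 9: r5c9. So r5c9=6.
Step 3. [r5c1∈{1,4,5,9}] r5c1 is the only open cell in row 5 admitting 1. So r5c1=1.
Step 4. [r6c1∈{4,5,9}] in box 4, 4 fits only at r6c1, so r6c1=4.
Step 5. [r6c8∈{5}] only 5 remains possible at r6c8 ⇒ r6c8=5.
Step 6. [r4c3∈{5,9}] across box 4, 5 lands solely at r4c3, so r4c3=5.
Step 7. [r6c3∈{9}] r6c3 has the single candidate 9. So r6c3=9.
Step 8. [r3c8∈{1,4}] in row 3, 1 fits only at r3c8, so r3c8=1.
Step 9. [r3c6∈{4,5,8}] across row 3, 8 lands solely at r3c6, so r3c6=8.
Step 10. [r7c3∈{1,7}] in col 3, 7 fits only at r7c3. So r7c3=7.
Step 11. [r7c8∈{2}] r7c8 has the single candidate 2. So r7c8=2.
Step 12. [r1c3∈{2,8}] 8 has one home in row 1: r1c3. So r1c3=8.
Step 13. [r4c4∈{4,7}] in row 4, 7 fits only at r4c4 ⇒ r4c4=7.
Step 14. [r9c4∈{5,6}] in row 9, 6 fits only at r9c4. So r9c4=6.
Step 15. [r9c3∈{1}] nothing but 1 survives at r9c3 ⇒ r9c3=1.
Step 16. [r2c2∈{4,5,9}] row 2 has a naked pair {5,9} at r2c1 and r2c7, so r2c2≠5.
Step 17. [r2c8∈{4,6}] r2c8 is the only open cell in row 2 admitting 6 ⇒ r2c8=6.
Step 18. [r2c2∈{4,9}] r2c2 is the only open cell in row 2 admitting 4. So r2c2=4.
Step 19. [r3c5∈{4,5}] r3c5 is the only open cell in row 3 admitting 4 ⇒ r3c5=4.
Step 20. [r7c6∈{1,4,5,9}] across row 7, 4 lands solely at r7c6. So r7c6=4.
Step 21. [r8c6∈{1,2,5,9}] col 6 places 1 nowhere but r8c6. So r8c6=1.
Step 22. [r4c9∈{4,9}] 4 has one home in row 4: r4c9, so r4c9=4.
Step 23. [r5c7∈{8,9}] across box 6, 9 lands solely at r5c7. So r5c7=9.
Step 24. [r2c7∈{5}] only 5 remains possible at r2c7, so r2c7=5.
Step 25. [r3c2∈{3,5}] across row 3, 5 lands solely at r3c2. So r3c2=5.
Step 26. [r8c1∈{3,5,9}] in col 1, 5 fits only at r8c1 ⇒ r8c1=5.
Step 27. [r8c4∈{2}] r8c4 has the single candidate 2, so r8c4=2.
Step 28. [r7c5∈{5,9}] r7c5 is the only open cell in box 8 admitting 5. So r7c5=5.
Step 29. [r3c7∈{3}] r3c7 is down to just 3, so r3c7=3.
Step 30. [r1c4∈{5}] nothing but 5 survives at r1c4 ⇒ r1c4=5.
Step 31. [r1c7∈{7}] r1c7 is down to just 7 ⇒ r1c7=7.
Step 32. [r8c7∈{8}] r8c7's peers cover all but 8, so r8c7=8.
Step 33. [r1c1∈{3,9}] r1c1 is the only open cell in row 1 admitting 3, so r1c1=3.
Step 34. [r9c9∈{3,5}] row 9 places 5 nowhere but r9c9. So r9c9=5.
Step 35. [r5c6∈{2,5}] r5c6 is the only open cell in row 5 admitting 5 ⇒ r5c6=5.
Step 36. [r4c6∈{9}] r4c6 is down to just 9, so r4c6=9.
Step 37. [r5c5∈{2}] nothing but 2 survives at r5c5, so r5c5=2.
Step 38. [r1c9∈{9}] only 9 remains possible at r1c9. So r1c9=9.
Step 39. [r6c5∈{3}] r6c5's peers cover all but 3 ⇒ r6c5=3.
Step 40. [r1c6∈{2}] nothing but 2 survives at r1c6. So r1c6=2.
Step 41. [r9c2∈{3}] only 3 remains possible at r9c2. So r9c2=3.
Step 42. [r8c5∈{9}] r8c5 is down to just 9. So r8c5=9.
Step 43. [r2c3∈{2}] nothing but 2 survives at r2c3, so r2c3=2.
Step 44. [r5c8∈{8}] r5c8's peers cover all but 8 ⇒ r5c8=8.
Step 45. [r5c4∈{4}] r5c4 is down to just 4, so r5c4=4.
Step 46. [r1c8∈{4}] r1c8 has the single candidate 4 ⇒ r1c8=4.
Step 47. [r8c9∈{3}] r8c9's peers cover all but 3 ⇒ r8c9=3.
Step 48. [r7c2∈{9}] nothing but 9 survives at r7c2, so r7c2=9.
Step 49. [r7c9∈{1}] r7c9 is down to just 1 ⇒ r7c9=1.
Step 50. [r2c1∈{9}] r2c1 is down to just 9. So r2c1=9.
Step 51. [r8c8∈{7}] only 7 remains possible at r8c8, so r8c8=7.

Answer: 3 1 8 5 6 2 7 4 9 / 9 4 2 1 7 3 5 6 8 / 7 5 6 9 4 8 3 1 2 / 6 8 5 7 1 9 2 3 4 / 1 7 3 4 2 5 9 8 6 / 4 2 9 8 3 6 1 5 7 / 8 9 7 3 5 4 6 2 1 / 5 6 4 2 9 1 8 7 3 / 2 3 1 6 8 7 4 9 5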